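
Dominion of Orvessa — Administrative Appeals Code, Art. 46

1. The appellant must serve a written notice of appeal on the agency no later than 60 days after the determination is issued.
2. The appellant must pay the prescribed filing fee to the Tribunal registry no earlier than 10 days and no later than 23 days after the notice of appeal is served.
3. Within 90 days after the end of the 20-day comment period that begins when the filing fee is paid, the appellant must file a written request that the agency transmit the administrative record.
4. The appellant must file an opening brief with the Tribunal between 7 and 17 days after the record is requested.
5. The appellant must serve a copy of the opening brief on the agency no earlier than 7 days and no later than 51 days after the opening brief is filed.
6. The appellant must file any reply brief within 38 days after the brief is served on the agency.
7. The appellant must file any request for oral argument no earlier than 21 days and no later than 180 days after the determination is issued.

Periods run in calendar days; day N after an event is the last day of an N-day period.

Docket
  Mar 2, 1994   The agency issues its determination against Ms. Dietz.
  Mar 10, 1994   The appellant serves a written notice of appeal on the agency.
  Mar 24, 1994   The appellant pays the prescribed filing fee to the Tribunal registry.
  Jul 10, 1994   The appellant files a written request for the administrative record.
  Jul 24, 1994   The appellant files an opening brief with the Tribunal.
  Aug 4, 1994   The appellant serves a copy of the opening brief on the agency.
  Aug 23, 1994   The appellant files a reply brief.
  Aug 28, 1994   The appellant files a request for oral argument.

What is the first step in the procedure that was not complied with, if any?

None — every step was satisfied

Step 1: 60 days after Mar 2, 1994 (when the determination is issued) is May 1, 1994; completed Mar 10, 1994, before the deadline.
Step 2: the window is 10–23 days after Mar 10, 1994 (when the notice of appeal is served), so Mar 20, 1994 through Apr 2, 1994; done Mar 24, 1994 — within the window.
Step 3: 90 days after Apr 13, 1994 (end of the 20-day comment period, which began when the filing fee is paid on Mar 24, 1994) is Jul 12, 1994; done Jul 10, 1994 — timely.
Step 4: the window is 7–17 days after Jul 10, 1994 (when the record is requested), so Jul 17, 1994 through Jul 27, 1994; done Jul 24, 1994, which is between those dates.
Step 5: the window is 7–51 days after Jul 24, 1994 (when the opening brief is filed), so Jul 31, 1994 through Sep 13, 1994; done Aug 4, 1994, which is between those dates.
Step 6: 38 days after Aug 4, 1994 (when the brief is served on the agency) is Sep 11, 1994; Aug 23, 1994 is within that limit.
Step 7: the window is 21–180 days after Mar 2, 1994 (when the determination is issued), so Mar 23, 1994 through Aug 29, 1994; done Aug 28, 1994, which is between those dates.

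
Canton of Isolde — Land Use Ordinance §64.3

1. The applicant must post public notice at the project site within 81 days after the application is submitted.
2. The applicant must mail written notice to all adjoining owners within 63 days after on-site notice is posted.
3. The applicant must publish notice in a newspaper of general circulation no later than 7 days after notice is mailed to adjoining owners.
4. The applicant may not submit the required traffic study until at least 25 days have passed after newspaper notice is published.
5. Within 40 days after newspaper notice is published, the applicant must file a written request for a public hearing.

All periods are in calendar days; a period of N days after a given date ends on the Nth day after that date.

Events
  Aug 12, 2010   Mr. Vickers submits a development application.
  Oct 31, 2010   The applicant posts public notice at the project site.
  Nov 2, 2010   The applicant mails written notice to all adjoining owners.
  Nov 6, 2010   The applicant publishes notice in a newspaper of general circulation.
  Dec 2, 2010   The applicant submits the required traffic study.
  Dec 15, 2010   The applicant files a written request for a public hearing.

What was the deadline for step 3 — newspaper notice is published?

Nov 9, 2010

Step 3 runs from Nov 2, 2010, when notice is mailed to adjoining owners. 7 days after Nov 2, 2010 is Nov 9, 2010.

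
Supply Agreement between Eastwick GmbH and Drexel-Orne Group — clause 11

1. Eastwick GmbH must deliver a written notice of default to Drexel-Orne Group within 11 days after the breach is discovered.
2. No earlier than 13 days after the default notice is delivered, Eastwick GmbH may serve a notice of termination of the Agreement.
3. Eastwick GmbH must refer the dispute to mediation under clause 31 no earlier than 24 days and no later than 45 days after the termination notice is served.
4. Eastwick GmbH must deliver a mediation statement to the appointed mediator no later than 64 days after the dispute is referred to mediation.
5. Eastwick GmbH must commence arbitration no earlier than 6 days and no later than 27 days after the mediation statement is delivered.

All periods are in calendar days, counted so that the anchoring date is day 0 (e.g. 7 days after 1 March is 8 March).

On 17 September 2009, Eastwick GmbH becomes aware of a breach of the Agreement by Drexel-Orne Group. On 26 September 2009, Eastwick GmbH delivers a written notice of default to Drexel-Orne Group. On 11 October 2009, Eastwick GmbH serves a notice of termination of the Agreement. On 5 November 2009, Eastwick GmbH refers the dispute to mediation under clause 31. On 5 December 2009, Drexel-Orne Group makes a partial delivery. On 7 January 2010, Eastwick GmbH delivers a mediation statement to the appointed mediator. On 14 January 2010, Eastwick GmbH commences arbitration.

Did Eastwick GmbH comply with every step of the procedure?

Step 1 — counting 11 days from 17 September 2009 (when the breach is discovered) gives a deadline of 28 September 2009; done 26 September 2009 — timely.
Step 2 — must wait 13 days from 26 September 2009 (when the default notice is delivered), so not before 9 October 2009; done 11 October 2009 — permitted.
Step 3 — 24 and 45 days from 11 October 2009 (when the termination notice is served) are 4 November 2009 and 25 November 2009 respectively; done 5 November 2009 — within the window.
Step 4 — counting 64 days from 5 November 2009 (when the dispute is referred to mediation) gives a deadline of 8 January 2010; done 7 January 2010 — timely.
Step 5 — 6 and 27 days from 7 January 2010 (when the mediation statement is delivered) are 13 January 2010 and 3 February 2010 respectively; 14 January 2010 falls inside that range.

Yes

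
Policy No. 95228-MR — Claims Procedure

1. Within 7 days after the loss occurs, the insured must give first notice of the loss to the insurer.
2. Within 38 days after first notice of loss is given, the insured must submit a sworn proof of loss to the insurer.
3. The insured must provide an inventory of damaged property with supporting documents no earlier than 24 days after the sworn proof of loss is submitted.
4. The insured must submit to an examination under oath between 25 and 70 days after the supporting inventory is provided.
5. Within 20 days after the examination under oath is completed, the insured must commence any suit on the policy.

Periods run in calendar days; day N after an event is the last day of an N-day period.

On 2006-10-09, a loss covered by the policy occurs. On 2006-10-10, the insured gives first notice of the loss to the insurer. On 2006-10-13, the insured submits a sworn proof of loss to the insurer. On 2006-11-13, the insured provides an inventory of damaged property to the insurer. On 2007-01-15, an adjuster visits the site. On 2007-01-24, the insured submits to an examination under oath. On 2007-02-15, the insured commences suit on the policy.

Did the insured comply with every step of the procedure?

Step 1: 7 days after 2006-10-09 (when the loss occurs) is 2006-10-16; done 2006-10-10 — timely.
Step 2: 38 days after 2006-10-10 (when first notice of loss is given) is 2006-11-17; 2006-10-13 is within that limit.
Step 3: the earliest permitted date is 24 days after 2006-10-13 (when the sworn proof of loss is submitted), i.e. 2006-11-06; 2006-11-13 is on or after that date.
Step 4: the window is 25–70 days after 2006-11-13 (when the supporting inventory is provided), so 2006-12-08 through 2007-01-22; 2007-01-24 is 2 days past the end of the window.

No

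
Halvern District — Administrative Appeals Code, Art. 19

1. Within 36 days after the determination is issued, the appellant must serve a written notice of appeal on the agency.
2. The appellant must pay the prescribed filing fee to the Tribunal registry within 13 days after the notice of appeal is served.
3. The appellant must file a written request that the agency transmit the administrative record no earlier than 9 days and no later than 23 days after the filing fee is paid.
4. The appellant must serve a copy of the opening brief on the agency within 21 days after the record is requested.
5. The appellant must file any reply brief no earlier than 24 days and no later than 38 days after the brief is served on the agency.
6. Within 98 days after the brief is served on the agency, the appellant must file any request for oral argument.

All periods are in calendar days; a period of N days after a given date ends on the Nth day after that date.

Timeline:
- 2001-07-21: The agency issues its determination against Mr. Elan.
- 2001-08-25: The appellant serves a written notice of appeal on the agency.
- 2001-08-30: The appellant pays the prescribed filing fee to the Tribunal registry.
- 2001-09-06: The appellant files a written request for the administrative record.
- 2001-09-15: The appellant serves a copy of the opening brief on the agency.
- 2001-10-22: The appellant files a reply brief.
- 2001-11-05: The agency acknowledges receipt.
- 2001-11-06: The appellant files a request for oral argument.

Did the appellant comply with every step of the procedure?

No

(1) due by 2001-07-21 + 36 days = 2001-08-26; completed 2001-08-25, before the deadline.
(2) due by 2001-08-25 + 13 days = 2001-09-07; done 2001-08-30 — timely.
(3) the permitted window runs from 2001-08-30 + 9 = 2001-09-08 to 2001-08-30 + 23 = 2001-09-22; done 2001-09-06 — 2 days before the window opened.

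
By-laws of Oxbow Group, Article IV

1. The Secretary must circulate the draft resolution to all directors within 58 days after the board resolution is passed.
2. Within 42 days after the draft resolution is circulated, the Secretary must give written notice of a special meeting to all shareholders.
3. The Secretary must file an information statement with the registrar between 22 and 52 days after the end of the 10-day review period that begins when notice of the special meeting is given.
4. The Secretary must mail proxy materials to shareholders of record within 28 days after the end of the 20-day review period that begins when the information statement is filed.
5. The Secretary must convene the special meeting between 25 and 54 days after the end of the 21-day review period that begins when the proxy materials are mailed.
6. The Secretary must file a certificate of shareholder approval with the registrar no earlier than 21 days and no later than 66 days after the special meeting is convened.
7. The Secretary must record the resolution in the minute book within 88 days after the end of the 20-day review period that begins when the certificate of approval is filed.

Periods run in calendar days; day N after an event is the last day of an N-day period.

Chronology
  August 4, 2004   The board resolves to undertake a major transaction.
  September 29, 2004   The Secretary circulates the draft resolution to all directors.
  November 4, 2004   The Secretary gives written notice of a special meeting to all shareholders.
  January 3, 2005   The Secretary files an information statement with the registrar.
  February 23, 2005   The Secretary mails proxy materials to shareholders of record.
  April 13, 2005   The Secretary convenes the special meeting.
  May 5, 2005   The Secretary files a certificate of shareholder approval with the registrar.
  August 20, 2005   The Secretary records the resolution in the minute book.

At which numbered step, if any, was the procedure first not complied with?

Step 1: 58 days after August 4, 2004 (when the board resolution is passed) is October 1, 2004; September 29, 2004 is within that limit.
Step 2: 42 days after September 29, 2004 (when the draft resolution is circulated) is November 10, 2004; November 4, 2004 is within that limit.
Step 3: the window is 22–52 days after November 14, 2004 (end of the 10-day review period, which began when notice of the special meeting is given on November 4, 2004), so December 6, 2004 through January 5, 2005; January 3, 2005 falls inside that range.
Step 4: 28 days after January 23, 2005 (end of the 20-day review period, which began when the information statement is filed on January 3, 2005) is February 20, 2005; done February 23, 2005 — 3 days late.
The procedure was therefore not followed at step 4.

Step 4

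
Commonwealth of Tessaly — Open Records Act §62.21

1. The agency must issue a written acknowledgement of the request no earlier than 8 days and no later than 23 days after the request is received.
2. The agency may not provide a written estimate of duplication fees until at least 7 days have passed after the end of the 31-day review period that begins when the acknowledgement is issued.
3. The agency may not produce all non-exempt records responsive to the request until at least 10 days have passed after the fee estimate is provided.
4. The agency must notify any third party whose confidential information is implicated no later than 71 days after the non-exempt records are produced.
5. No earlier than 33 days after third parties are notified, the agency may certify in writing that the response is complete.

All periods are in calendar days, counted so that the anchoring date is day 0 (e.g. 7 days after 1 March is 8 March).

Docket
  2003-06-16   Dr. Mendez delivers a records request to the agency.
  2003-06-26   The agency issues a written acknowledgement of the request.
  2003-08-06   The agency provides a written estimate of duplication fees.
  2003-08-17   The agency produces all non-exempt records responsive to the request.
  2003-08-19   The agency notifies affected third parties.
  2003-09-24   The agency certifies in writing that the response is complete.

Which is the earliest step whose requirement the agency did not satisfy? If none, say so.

(1) the permitted window runs from 2003-06-16 + 8 = 2003-06-24 to 2003-06-16 + 23 = 2003-07-09; 2003-06-26 falls inside that range.
(2) permitted from 2003-07-27 + 7 days = 2003-08-03 onward; done 2003-08-06 — permitted.
(3) permitted from 2003-08-06 + 10 days = 2003-08-16 onward; done 2003-08-17 — permitted.
(4) due by 2003-08-17 + 71 days = 2003-10-27; 2003-08-19 is within that limit.
(5) permitted from 2003-08-19 + 33 days = 2003-09-21 onward; done 2003-09-24 — permitted.

None — every step was satisfied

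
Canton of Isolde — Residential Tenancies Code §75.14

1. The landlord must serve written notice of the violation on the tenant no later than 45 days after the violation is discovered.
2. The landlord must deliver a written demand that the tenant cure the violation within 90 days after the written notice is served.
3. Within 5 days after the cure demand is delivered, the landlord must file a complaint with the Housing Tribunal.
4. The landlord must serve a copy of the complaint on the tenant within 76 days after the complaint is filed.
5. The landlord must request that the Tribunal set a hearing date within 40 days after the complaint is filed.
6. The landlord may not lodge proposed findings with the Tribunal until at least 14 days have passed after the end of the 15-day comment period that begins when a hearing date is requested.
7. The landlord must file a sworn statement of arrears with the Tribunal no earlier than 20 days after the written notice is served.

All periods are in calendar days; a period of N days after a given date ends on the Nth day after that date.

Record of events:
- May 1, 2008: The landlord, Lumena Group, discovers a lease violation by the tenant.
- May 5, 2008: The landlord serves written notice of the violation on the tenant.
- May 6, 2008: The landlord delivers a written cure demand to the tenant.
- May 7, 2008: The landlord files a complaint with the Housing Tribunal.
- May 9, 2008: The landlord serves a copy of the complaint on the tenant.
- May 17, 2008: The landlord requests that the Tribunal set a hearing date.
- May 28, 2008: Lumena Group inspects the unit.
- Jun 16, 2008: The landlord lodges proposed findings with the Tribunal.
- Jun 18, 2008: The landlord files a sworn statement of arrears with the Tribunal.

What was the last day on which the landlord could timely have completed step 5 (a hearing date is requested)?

Jun 16, 2008

Step 5 runs from May 7, 2008, when the complaint is filed. 40 days after May 7, 2008 is Jun 16, 2008.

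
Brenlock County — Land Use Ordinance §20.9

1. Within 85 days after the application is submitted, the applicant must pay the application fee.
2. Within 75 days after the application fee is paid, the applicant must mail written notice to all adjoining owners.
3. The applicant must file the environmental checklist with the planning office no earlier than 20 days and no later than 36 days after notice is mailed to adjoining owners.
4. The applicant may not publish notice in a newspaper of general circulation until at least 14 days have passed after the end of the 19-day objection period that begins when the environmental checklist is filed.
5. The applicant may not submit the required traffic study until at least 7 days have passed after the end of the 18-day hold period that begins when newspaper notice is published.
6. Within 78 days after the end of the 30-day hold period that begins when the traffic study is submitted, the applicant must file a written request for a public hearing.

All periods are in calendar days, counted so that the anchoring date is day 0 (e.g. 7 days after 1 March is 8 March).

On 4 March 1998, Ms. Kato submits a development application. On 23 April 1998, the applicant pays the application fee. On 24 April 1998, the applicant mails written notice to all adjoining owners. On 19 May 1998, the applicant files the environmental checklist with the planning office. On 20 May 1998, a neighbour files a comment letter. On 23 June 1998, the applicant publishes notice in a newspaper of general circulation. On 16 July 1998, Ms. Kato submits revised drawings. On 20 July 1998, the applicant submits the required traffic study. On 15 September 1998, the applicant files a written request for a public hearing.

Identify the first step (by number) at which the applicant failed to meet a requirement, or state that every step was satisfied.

Step 1 — counting 85 days from 4 March 1998 (when the application is submitted) gives a deadline of 28 May 1998; 23 April 1998 is within that limit.
Step 2 — counting 75 days from 23 April 1998 (when the application fee is paid) gives a deadline of 7 July 1998; 24 April 1998 is within that limit.
Step 3 — 20 and 36 days from 24 April 1998 (when notice is mailed to adjoining owners) are 14 May 1998 and 30 May 1998 respectively; done 19 May 1998, which is between those dates.
Step 4 — must wait 14 days from 7 June 1998 (end of the 19-day objection period, which began when the environmental checklist is filed on 19 May 1998), so not before 21 June 1998; done 23 June 1998, after the minimum wait.
Step 5 — must wait 7 days from 11 July 1998 (end of the 18-day hold period, which began when newspaper notice is published on 23 June 1998), so not before 18 July 1998; 20 July 1998 is on or after that date.
Step 6 — counting 78 days from 19 August 1998 (end of the 30-day hold period, which began when the traffic study is submitted on 20 July 1998) gives a deadline of 5 November 1998; done 15 September 1998 — timely.

None — every step was satisfied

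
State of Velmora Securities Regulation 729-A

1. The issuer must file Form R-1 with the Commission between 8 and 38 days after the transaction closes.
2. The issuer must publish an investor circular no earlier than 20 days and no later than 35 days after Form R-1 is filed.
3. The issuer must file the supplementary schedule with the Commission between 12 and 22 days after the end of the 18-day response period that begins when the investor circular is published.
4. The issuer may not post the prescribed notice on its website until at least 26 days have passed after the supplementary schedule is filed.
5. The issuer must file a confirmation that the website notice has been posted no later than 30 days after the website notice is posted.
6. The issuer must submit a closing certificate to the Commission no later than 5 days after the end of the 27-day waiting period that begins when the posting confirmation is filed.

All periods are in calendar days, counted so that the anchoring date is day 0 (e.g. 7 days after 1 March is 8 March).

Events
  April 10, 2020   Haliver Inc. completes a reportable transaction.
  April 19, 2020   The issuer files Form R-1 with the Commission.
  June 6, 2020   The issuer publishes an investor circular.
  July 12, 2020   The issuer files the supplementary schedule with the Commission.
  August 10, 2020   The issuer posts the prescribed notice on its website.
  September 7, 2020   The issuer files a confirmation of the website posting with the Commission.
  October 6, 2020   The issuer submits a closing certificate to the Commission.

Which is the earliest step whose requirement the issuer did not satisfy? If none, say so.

Step 1: the window is 8–38 days after April 10, 2020 (when the transaction closes), so April 18, 2020 through May 18, 2020; April 19, 2020 falls inside that range.
Step 2: the window is 20–35 days after April 19, 2020 (when Form R-1 is filed), so May 9, 2020 through May 24, 2020; done June 6, 2020 — 13 days after the window closed.

Step 2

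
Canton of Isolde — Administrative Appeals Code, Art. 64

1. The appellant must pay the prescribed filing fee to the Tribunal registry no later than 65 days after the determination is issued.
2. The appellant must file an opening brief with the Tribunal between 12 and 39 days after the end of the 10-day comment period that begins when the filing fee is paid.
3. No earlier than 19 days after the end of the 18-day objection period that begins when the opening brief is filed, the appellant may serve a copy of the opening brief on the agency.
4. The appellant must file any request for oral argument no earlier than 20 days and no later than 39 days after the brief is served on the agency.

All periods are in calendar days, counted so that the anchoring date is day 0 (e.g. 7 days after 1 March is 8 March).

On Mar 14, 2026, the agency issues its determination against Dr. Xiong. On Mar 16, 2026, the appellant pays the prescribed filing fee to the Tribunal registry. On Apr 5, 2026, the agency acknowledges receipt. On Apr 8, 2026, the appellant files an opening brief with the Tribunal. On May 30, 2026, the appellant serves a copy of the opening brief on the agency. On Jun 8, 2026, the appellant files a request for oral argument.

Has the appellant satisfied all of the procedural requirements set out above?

(1) due by Mar 14, 2026 + 65 days = May 18, 2026; completed Mar 16, 2026, before the deadline.
(2) the permitted window runs from Mar 26, 2026 + 12 = Apr 7, 2026 to Mar 26, 2026 + 39 = May 4, 2026; done Apr 8, 2026, which is between those dates.
(3) permitted from Apr 26, 2026 + 19 days = May 15, 2026 onward; May 30, 2026 is on or after that date.
(4) the permitted window runs from May 30, 2026 + 20 = Jun 19, 2026 to May 30, 2026 + 39 = Jul 8, 2026; Jun 8, 2026 is 11 days too early.
The procedure was therefore not followed at step 4.

No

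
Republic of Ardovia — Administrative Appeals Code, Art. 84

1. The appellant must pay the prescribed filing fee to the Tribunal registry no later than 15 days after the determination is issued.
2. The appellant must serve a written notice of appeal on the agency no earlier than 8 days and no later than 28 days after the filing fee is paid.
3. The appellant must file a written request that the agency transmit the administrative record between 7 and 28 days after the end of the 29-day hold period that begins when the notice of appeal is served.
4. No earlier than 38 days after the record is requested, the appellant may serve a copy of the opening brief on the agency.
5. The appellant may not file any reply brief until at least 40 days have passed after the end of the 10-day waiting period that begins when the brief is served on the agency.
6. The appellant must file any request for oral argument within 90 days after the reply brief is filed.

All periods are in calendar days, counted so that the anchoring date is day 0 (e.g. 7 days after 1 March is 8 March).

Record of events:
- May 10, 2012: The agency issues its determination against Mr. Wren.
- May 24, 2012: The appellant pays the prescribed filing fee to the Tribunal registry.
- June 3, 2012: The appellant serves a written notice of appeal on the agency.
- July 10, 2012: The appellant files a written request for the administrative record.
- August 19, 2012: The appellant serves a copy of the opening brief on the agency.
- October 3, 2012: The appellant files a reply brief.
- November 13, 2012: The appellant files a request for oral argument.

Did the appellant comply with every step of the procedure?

Step 1 — counting 15 days from May 10, 2012 (when the determination is issued) gives a deadline of May 25, 2012; done May 24, 2012 — timely.
Step 2 — 8 and 28 days from May 24, 2012 (when the filing fee is paid) are June 1, 2012 and June 21, 2012 respectively; done June 3, 2012 — within the window.
Step 3 — 7 and 28 days from July 2, 2012 (end of the 29-day hold period, which began when the notice of appeal is served on June 3, 2012) are July 9, 2012 and July 30, 2012 respectively; done July 10, 2012 — within the window.
Step 4 — must wait 38 days from July 10, 2012 (when the record is requested), so not before August 17, 2012; done August 19, 2012 — permitted.
Step 5 — must wait 40 days from August 29, 2012 (end of the 10-day waiting period, which began when the brief is served on the agency on August 19, 2012), so not before October 8, 2012; October 3, 2012 is 5 days before the earliest permitted date.
The analysis stops there.

No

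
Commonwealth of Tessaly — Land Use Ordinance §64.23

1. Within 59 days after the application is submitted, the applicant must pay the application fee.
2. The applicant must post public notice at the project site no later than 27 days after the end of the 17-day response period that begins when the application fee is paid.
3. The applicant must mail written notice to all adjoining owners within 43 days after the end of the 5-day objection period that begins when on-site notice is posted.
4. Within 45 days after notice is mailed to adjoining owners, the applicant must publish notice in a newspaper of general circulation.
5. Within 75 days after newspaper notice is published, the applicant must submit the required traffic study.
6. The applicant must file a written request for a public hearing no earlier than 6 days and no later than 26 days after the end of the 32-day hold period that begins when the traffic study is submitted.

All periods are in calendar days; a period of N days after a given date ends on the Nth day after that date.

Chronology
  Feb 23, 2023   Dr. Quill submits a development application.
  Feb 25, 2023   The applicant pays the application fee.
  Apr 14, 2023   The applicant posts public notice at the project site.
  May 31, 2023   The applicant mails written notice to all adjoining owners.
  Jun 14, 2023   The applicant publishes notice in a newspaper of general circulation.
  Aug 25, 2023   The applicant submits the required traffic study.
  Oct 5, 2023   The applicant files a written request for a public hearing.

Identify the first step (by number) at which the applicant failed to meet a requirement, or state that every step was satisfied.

Step 1 — counting 59 days from Feb 23, 2023 (when the application is submitted) gives a deadline of Apr 23, 2023; done Feb 25, 2023 — timely.
Step 2 — counting 27 days from Mar 14, 2023 (end of the 17-day response period, which began when the application fee is paid on Feb 25, 2023) gives a deadline of Apr 10, 2023; not done until Apr 14, 2023, 4 days after the deadline.
The analysis stops there.

Step 2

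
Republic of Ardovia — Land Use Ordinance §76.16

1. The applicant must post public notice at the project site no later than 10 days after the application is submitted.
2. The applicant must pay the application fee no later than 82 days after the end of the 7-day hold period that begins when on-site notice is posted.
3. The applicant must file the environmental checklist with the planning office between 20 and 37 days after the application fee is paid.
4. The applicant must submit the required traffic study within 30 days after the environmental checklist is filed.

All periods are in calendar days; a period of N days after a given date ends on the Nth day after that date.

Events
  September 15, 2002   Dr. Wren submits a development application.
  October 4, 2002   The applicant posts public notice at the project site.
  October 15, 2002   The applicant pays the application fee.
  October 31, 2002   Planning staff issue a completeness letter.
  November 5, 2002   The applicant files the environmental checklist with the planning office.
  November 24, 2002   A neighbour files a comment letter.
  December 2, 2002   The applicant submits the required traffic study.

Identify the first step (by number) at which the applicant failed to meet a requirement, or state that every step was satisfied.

(1) due by September 15, 2002 + 10 days = September 25, 2002; not done until October 4, 2002, 9 days after the deadline.
The procedure was therefore not followed at step 1.

Step 1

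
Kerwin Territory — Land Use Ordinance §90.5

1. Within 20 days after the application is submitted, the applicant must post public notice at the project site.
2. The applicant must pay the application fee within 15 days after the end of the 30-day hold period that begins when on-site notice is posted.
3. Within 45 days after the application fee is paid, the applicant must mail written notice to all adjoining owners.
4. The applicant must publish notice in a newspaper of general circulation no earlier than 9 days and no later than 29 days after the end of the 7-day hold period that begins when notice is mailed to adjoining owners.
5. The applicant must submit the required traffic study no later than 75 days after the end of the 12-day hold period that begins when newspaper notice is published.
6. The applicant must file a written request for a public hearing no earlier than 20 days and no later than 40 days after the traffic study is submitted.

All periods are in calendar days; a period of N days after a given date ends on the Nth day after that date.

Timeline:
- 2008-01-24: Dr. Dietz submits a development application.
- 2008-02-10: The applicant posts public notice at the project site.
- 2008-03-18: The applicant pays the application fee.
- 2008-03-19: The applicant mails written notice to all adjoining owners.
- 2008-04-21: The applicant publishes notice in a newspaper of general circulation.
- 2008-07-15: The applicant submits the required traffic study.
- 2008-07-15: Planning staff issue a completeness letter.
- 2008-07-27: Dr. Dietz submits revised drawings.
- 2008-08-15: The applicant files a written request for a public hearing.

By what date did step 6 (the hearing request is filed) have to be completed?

2008-08-24

Step 6 runs from 2008-07-15, when the traffic study is submitted. The window is 20–40 days after 2008-07-15; it closes on 2008-08-24.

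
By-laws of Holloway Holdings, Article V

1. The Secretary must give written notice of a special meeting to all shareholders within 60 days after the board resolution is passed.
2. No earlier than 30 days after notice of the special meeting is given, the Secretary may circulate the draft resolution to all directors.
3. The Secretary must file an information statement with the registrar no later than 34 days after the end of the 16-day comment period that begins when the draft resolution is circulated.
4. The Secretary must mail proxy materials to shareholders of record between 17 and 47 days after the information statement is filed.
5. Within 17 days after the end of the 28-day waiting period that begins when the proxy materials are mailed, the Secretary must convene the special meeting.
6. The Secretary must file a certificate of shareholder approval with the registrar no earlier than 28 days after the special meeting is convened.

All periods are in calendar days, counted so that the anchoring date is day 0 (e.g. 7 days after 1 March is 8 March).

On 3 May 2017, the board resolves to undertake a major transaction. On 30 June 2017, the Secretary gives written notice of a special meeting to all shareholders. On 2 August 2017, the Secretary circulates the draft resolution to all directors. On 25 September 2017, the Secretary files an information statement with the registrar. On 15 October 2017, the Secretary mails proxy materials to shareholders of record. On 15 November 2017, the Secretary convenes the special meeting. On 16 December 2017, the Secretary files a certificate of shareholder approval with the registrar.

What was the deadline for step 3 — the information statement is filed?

21 September 2017

The draft resolution is circulated on 2 August 2017; the 16-day comment period therefore ends 18 August 2017, and step 3 runs from that date. 34 days after 18 August 2017 is 21 September 2017.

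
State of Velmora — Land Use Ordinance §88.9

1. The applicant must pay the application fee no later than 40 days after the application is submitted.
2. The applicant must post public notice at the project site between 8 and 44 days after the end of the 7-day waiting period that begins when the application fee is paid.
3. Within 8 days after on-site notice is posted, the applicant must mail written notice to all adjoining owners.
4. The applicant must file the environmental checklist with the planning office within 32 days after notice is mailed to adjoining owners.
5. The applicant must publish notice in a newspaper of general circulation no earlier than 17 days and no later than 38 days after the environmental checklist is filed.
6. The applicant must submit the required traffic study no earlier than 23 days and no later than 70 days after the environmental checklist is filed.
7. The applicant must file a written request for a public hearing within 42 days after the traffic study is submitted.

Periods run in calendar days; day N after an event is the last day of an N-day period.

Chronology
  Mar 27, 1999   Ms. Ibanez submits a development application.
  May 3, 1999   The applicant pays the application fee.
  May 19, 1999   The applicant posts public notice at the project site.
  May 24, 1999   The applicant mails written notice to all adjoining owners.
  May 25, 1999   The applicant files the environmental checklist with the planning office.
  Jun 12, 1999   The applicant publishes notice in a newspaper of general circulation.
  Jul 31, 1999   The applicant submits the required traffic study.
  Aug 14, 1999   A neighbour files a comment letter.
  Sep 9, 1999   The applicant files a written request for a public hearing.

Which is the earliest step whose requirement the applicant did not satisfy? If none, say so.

None — every step was satisfied

(1) due by Mar 27, 1999 + 40 days = May 6, 1999; May 3, 1999 is within that limit.
(2) the permitted window runs from May 10, 1999 + 8 = May 18, 1999 to May 10, 1999 + 44 = Jun 23, 1999; done May 19, 1999, which is between those dates.
(3) due by May 19, 1999 + 8 days = May 27, 1999; May 24, 1999 is within that limit.
(4) due by May 24, 1999 + 32 days = Jun 25, 1999; completed May 25, 1999, before the deadline.
(5) the permitted window runs from May 25, 1999 + 17 = Jun 11, 1999 to May 25, 1999 + 38 = Jul 2, 1999; done Jun 12, 1999, which is between those dates.
(6) the permitted window runs from May 25, 1999 + 23 = Jun 17, 1999 to May 25, 1999 + 70 = Aug 3, 1999; Jul 31, 1999 falls inside that range.
(7) due by Jul 31, 1999 + 42 days = Sep 11, 1999; completed Sep 9, 1999, before the deadline.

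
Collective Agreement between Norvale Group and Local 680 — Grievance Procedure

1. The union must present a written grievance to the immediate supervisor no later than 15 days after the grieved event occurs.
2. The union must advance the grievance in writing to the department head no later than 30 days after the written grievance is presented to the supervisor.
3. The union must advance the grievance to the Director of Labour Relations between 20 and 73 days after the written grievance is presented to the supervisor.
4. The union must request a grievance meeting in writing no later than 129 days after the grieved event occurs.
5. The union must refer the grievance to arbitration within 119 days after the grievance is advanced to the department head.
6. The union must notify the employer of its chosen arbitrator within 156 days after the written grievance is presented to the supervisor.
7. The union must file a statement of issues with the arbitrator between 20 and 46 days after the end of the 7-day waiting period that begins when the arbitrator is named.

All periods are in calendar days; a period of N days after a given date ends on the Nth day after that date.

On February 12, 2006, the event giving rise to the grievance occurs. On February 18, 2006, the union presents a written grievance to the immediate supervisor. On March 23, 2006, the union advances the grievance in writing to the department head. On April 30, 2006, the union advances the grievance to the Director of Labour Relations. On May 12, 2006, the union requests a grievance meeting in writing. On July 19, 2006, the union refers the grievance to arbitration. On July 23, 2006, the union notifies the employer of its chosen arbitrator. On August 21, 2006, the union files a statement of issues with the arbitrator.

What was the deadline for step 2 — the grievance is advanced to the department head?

Step 2 runs from February 18, 2006, when the written grievance is presented to the supervisor. 30 days after February 18, 2006 is March 20, 2006.

March 20, 2006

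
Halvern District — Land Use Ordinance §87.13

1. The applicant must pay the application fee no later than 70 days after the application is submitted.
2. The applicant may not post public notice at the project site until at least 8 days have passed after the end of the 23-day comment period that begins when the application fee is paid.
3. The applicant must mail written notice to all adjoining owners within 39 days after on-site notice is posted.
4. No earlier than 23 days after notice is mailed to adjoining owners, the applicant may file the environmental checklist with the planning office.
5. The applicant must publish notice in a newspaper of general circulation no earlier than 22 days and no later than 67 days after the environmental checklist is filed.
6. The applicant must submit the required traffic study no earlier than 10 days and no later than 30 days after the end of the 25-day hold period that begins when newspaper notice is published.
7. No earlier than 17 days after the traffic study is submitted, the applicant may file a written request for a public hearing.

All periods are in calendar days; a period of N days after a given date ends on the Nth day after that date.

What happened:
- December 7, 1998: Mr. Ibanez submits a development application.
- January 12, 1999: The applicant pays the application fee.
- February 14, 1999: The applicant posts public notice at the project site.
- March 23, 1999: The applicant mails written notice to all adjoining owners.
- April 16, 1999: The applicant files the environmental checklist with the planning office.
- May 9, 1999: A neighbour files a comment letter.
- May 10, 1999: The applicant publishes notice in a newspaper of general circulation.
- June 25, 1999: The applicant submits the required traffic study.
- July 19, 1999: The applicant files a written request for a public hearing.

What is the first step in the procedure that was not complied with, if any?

None — every step was satisfied

(1) due by December 7, 1998 + 70 days = February 15, 1999; January 12, 1999 is within that limit.
(2) permitted from February 4, 1999 + 8 days = February 12, 1999 onward; February 14, 1999 is on or after that date.
(3) due by February 14, 1999 + 39 days = March 25, 1999; done March 23, 1999 — timely.
(4) permitted from March 23, 1999 + 23 days = April 15, 1999 onward; done April 16, 1999 — permitted.
(5) the permitted window runs from April 16, 1999 + 22 = May 8, 1999 to April 16, 1999 + 67 = June 22, 1999; May 10, 1999 falls inside that range.
(6) the permitted window runs from June 4, 1999 + 10 = June 14, 1999 to June 4, 1999 + 30 = July 4, 1999; done June 25, 1999 — within the window.
(7) permitted from June 25, 1999 + 17 days = July 12, 1999 onward; done July 19, 1999, after the minimum wait.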